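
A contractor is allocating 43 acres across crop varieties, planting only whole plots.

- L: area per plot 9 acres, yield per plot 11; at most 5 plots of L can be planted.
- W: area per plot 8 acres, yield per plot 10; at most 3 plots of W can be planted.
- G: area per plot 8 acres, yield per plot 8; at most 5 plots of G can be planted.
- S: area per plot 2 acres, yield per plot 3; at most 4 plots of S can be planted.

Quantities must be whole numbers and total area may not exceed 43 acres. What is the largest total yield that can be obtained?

55

This is a bounded integer knapsack.
S has the best ratio (3/2); taking only S gives at most 4×3 = 12 (stopped by the supply cap of 4).
Mixing does better — 3×L, 1×W, and 4×S: area 43 ≤ 43, yield 3·11 + 1·10 + 4·3 = 55.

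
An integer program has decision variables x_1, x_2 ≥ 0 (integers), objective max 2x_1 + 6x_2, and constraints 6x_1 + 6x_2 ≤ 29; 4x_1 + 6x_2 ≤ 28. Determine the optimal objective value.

24

Relaxing integrality, the LP optimum is 28.00 at (x_1,x_2) = (0, 4.67), which is not an integer point.
(x_1,x_2)=(0,4): 6·0+6·4=24≤29, 4·0+6·4=24≤28, objective 24.
(x_1,x_2)=(1,3): 6·1+6·3=24≤29, 4·1+6·3=22≤28, objective 20.
(x_1,x_2)=(0,3): 6·0+6·3=18≤29, 4·0+6·3=18≤28, objective 18.
Maximum is 24 at (x_1,x_2)=(0,4).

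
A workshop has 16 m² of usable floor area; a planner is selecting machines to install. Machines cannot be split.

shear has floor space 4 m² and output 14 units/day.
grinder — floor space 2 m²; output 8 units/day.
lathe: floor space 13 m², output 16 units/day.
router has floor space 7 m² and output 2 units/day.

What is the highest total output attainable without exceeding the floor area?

24

This is a 0-1 knapsack instance.
Take shear, grinder, and router: floor space 4 + 2 + 7 = 13 ≤ 16, output 14 + 8 + 2 = 24.
No feasible combination exceeds this.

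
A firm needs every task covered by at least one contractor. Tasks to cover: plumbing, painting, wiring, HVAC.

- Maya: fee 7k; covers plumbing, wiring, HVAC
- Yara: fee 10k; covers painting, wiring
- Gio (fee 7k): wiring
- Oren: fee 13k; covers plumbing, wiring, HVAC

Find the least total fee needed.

17

Choose Maya and Yara: together they cover plumbing, painting, wiring, HVAC — every task.
Total fee: 7 + 10 = 17.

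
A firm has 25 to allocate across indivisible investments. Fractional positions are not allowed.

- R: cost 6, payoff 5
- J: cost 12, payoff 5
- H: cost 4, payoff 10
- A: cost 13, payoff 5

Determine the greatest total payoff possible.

20

Treat it as a binary knapsack problem.
Take R, J, and H: cost 6 + 12 + 4 = 22 ≤ 25, payoff 5 + 5 + 10 = 20.
No feasible combination exceeds this.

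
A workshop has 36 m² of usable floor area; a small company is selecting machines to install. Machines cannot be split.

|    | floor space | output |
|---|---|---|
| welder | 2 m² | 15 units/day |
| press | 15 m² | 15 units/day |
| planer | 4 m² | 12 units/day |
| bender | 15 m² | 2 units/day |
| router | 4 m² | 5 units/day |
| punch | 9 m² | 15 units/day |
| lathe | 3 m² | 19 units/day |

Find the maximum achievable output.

76

Take welder, press, planer, punch, and lathe: floor space 2 + 15 + 4 + 9 + 3 = 33 ≤ 36, output 15 + 15 + 12 + 15 + 19 = 76.
No other feasible combination does better.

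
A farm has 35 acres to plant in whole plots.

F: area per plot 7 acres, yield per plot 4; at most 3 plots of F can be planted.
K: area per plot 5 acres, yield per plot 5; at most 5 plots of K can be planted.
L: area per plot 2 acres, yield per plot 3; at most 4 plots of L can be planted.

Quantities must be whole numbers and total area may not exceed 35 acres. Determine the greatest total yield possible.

This is a bounded integer knapsack.
L has the best ratio (3/2); taking only L gives at most 4×3 = 12 (stopped by the supply cap of 4).
Mixing does better — 5×K and 4×L: area 33 ≤ 35, yield 5·5 + 4·3 = 37.

37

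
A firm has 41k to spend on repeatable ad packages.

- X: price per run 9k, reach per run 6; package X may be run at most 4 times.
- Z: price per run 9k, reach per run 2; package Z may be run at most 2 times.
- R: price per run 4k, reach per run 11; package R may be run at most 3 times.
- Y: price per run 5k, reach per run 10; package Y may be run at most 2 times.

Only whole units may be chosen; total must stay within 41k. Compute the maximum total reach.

This is a bounded integer knapsack.
R has the best ratio (11/4); taking only R gives at most 3×11 = 33 (stopped by the supply cap of 3).
Mixing does better — 2×X, 3×R, and 2×Y: price 40 ≤ 41, reach 2·6 + 3·11 + 2·10 = 65.

65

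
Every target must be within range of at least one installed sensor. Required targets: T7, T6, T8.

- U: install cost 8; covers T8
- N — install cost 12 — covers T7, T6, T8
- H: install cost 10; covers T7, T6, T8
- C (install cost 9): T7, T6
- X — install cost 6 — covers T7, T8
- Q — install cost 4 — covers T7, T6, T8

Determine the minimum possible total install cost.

4

This is a weighted set-cover instance.
Q alone covers T7, T6, T8 — every target.
Total install cost: 4.
No cover costs less than 4.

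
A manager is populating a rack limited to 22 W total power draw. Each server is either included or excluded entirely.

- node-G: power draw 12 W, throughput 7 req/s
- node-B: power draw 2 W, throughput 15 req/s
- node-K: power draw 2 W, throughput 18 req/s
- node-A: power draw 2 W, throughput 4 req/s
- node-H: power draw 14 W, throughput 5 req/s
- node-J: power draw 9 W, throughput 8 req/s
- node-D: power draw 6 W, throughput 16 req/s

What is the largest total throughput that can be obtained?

This is a 0-1 knapsack instance.
Allowing fractional choices, the relaxed optimum would be about 61.6, but servers are indivisible.
node-B + node-K + node-J + node-D: power draw 2 + 2 + 9 + 6 = 19 ≤ 22, throughput 15 + 18 + 8 + 16 = 57.
node-G + node-B + node-K + node-D: power draw 12 + 2 + 2 + 6 = 22 ≤ 22, throughput 7 + 15 + 18 + 16 = 56.
node-B + node-K + node-A + node-J + node-D: power draw 2 + 2 + 2 + 9 + 6 = 21 ≤ 22, throughput 15 + 18 + 4 + 8 + 16 = 61.
Best is node-B, node-K, node-A, node-J, and node-D with total throughput 61.

61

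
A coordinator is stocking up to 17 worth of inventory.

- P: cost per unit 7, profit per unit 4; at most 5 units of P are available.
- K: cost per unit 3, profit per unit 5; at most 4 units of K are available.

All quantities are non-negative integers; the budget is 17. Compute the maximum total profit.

20

Take 4×K: cost 12 ≤ 17, profit 4·5 = 20.
K has the best ratio (5/3) and is taken to its limit of 4; remaining capacity is filled optimally with the others.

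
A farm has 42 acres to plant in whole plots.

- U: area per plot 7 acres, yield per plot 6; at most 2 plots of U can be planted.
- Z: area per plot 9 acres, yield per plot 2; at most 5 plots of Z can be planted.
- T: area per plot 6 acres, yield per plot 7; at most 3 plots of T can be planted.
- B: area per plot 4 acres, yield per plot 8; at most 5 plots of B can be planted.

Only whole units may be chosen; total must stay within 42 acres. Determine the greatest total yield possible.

61

B has the best ratio (8/4); taking only B gives at most 5×8 = 40 (stopped by the supply cap of 5).
Mixing does better — 3×T and 5×B: area 38 ≤ 42, yield 3·7 + 5·8 = 61.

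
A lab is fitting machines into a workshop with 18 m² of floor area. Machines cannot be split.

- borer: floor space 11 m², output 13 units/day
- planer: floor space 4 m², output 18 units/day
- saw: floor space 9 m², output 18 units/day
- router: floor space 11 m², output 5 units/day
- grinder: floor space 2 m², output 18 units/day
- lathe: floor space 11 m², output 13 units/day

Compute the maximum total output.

54

This is a 0-1 knapsack instance.
Allowing fractional choices, the relaxed optimum would be about 57.5, but machines are indivisible.
planer + saw + grinder: floor space 4 + 9 + 2 = 15 ≤ 18, output 18 + 18 + 18 = 54.
planer + grinder + lathe: floor space 4 + 2 + 11 = 17 ≤ 18, output 18 + 18 + 13 = 49.
borer + planer + grinder: floor space 11 + 4 + 2 = 17 ≤ 18, output 13 + 18 + 18 = 49.
Best is planer, saw, and grinder with total output 54.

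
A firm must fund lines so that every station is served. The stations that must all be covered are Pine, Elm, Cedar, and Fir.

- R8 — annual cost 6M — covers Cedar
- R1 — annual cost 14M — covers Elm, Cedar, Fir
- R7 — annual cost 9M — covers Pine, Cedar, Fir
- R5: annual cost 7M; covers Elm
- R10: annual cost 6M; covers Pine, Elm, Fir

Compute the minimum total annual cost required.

Choose R8 and R10: together they cover Pine, Elm, Cedar, Fir — every station.
Total annual cost: 6 + 6 = 12.

12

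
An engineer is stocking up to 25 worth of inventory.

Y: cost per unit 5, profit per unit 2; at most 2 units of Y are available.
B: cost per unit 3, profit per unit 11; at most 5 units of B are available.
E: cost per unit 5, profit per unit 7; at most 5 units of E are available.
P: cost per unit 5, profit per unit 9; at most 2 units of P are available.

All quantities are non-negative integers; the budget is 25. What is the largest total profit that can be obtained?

This is a bounded integer knapsack.
5×B and 2×P: cost 25 ≤ 25, profit 5·11 + 2·9 = 73.
5×B, 1×E, and 1×P: cost 25 ≤ 25, profit 5·11 + 1·7 + 1·9 = 71.
Best is 73.

73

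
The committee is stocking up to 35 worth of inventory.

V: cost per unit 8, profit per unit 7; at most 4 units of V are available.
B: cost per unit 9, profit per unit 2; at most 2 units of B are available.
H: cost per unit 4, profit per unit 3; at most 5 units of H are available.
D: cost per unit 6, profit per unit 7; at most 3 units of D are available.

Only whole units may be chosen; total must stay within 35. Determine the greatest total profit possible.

35

D has the best ratio (7/6); taking only D gives at most 3×7 = 21 (stopped by the supply cap of 3).
Mixing does better — 2×V and 3×D: cost 34 ≤ 35, profit 2·7 + 3·7 = 35.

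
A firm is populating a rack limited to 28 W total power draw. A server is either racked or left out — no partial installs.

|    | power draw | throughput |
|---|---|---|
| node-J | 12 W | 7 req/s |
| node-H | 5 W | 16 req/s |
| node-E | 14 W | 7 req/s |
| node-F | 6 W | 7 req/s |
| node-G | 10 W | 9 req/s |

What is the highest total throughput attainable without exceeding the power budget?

32

Allowing fractional choices, the relaxed optimum would be about 36.1, but servers are indivisible.
node-J + node-H + node-G: power draw 12 + 5 + 10 = 27 ≤ 28, throughput 7 + 16 + 9 = 32.
node-J + node-H + node-F: power draw 12 + 5 + 6 = 23 ≤ 28, throughput 7 + 16 + 7 = 30.
node-H + node-F + node-G: power draw 5 + 6 + 10 = 21 ≤ 28, throughput 16 + 7 + 9 = 32.
The maximum throughput is 32; one optimal choice is node-H, node-F, and node-G.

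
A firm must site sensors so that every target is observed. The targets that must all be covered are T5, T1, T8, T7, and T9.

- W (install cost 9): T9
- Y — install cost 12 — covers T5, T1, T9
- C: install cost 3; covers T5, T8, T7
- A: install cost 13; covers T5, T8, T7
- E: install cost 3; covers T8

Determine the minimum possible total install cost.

15

This is a weighted set-cover instance.
Choose Y and C: together they cover T5, T1, T8, T7, T9 — every target.
Total install cost: 12 + 3 = 15.
No cover costs less than 15.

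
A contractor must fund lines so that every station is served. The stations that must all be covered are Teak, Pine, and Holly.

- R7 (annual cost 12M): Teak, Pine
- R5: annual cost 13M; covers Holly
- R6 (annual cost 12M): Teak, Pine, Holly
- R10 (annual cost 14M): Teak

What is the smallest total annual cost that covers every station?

12

This is a weighted set-cover instance.
R6 alone covers Teak, Pine, Holly — every station.
Total annual cost: 12.
No cover costs less than 12.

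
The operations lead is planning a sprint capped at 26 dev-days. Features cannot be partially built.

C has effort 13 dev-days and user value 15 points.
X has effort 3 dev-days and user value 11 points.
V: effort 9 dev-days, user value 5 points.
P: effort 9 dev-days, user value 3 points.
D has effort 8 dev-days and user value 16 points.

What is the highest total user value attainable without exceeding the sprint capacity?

42

Allowing fractional choices, the relaxed optimum would be about 43.1, but features are indivisible.
C + D: effort 13 + 8 = 21 ≤ 26, user value 15 + 16 = 31.
X + V + D: effort 3 + 9 + 8 = 20 ≤ 26, user value 11 + 5 + 16 = 32.
C + X + D: effort 13 + 3 + 8 = 24 ≤ 26, user value 15 + 11 + 16 = 42.
Best is C, X, and D with total user value 42.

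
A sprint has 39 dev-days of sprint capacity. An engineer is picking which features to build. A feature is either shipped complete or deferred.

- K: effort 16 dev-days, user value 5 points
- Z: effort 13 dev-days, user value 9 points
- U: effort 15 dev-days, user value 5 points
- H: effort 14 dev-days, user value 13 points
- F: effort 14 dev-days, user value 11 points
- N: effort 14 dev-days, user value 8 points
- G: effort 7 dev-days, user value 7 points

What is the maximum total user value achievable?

31

Treat it as a binary knapsack problem.
Take H, F, and G: effort 14 + 14 + 7 = 35 ≤ 39, user value 13 + 11 + 7 = 31.
No other feasible combination does better.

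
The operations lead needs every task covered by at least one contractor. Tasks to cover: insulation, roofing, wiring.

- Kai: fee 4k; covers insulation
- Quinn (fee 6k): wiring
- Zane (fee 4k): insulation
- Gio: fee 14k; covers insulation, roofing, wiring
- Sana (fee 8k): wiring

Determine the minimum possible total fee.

14

This is a weighted set-cover instance.
Gio alone covers insulation, roofing, wiring — every task.
Total fee: 14.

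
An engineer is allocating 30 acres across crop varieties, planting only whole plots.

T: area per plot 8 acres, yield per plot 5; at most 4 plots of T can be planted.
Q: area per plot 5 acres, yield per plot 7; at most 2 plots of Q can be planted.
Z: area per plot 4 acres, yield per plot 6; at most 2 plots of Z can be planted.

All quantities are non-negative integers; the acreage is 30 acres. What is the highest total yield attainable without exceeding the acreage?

2×T, 2×Q, and 1×Z: area 30 ≤ 30, yield 2·5 + 2·7 + 1·6 = 30.
1×T, 2×Q, and 2×Z: area 26 ≤ 30, yield 1·5 + 2·7 + 2·6 = 31.
Best is 31.

31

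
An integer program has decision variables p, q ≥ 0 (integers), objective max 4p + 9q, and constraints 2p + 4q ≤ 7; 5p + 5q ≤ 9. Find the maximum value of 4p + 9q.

The continuous relaxation peaks at (0, 1.75) with value 15.75; rounding to a feasible lattice point costs some objective.
(p,q)=(0,1): 2·0+4·1=4≤7, 5·0+5·1=5≤9, objective 9.
(p,q)=(1,0): 2·1+4·0=2≤7, 5·1+5·0=5≤9, objective 4.
(p,q)=(0,0): 2·0+4·0=0≤7, 5·0+5·0=0≤9, objective 0.
The best lattice point is (0,1), giving 9.

9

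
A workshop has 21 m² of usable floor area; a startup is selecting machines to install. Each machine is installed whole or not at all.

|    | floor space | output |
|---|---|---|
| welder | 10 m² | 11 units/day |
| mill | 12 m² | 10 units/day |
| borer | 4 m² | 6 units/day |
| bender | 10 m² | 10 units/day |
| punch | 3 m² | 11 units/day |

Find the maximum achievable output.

Treat it as a binary knapsack problem.
Take welder, borer, and punch: floor space 10 + 4 + 3 = 17 ≤ 21, output 11 + 6 + 11 = 28.
No other feasible combination does better.

28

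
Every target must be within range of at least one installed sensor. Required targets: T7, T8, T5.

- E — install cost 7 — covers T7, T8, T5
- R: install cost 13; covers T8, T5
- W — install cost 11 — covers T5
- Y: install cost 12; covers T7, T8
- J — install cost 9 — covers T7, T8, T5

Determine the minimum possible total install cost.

E alone covers T7, T8, T5 — every target.
Total install cost: 7.
No cover costs less than 7.

7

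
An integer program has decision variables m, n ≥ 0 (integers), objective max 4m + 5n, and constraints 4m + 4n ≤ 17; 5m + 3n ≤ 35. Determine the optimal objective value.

20

Relaxing integrality, the LP optimum is 21.25 at (m,n) = (0, 4.25), which is not an integer point.
(m,n)=(0,4): 4·0+4·4=16≤17, 5·0+3·4=12≤35, objective 20.
(m,n)=(1,3): 4·1+4·3=16≤17, 5·1+3·3=14≤35, objective 19.
(m,n)=(0,3): 4·0+4·3=12≤17, 5·0+3·3=9≤35, objective 15.
Maximum is 20 at (m,n)=(0,4).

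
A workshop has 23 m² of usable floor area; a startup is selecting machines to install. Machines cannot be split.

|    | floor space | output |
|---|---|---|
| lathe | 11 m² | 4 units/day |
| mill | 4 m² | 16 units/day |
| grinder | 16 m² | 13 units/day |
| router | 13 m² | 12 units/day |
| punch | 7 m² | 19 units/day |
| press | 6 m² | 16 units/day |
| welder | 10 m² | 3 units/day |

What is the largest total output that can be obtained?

51

mill + router + press: floor space 4 + 13 + 6 = 23 ≤ 23, output 16 + 12 + 16 = 44.
lathe + mill + punch: floor space 11 + 4 + 7 = 22 ≤ 23, output 4 + 16 + 19 = 39.
mill + punch + press: floor space 4 + 7 + 6 = 17 ≤ 23, output 16 + 19 + 16 = 51.
Best is mill, punch, and press with total output 51.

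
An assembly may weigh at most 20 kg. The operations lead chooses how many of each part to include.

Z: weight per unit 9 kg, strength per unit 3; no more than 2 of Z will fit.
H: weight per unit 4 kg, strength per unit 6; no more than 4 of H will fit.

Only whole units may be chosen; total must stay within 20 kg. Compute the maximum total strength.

This is a bounded integer knapsack.
H has the best ratio (6/4); taking only H gives at most 4×6 = 24 (stopped by the supply cap of 4).
Optimal: 4×H: weight 16 ≤ 20, strength 4·6 = 24.

24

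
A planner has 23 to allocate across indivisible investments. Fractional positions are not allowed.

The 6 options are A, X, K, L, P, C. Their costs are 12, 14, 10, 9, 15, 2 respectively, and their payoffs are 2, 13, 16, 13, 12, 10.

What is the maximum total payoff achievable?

39

K + L: cost 10 + 9 = 19 ≤ 23, payoff 16 + 13 = 29.
K + L + C: cost 10 + 9 + 2 = 21 ≤ 23, payoff 16 + 13 + 10 = 39.
Best is K, L, and C with total payoff 39.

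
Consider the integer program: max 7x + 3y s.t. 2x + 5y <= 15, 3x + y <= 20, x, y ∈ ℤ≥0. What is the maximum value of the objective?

42

(x,y)=(6,0): 2·6+5·0=12≤15, 3·6+1·0=18≤20, objective 42.
(x,y)=(5,1): 2·5+5·1=15≤15, 3·5+1·1=16≤20, objective 38.
(x,y)=(5,0): 2·5+5·0=10≤15, 3·5+1·0=15≤20, objective 35.
No feasible integer point exceeds 42.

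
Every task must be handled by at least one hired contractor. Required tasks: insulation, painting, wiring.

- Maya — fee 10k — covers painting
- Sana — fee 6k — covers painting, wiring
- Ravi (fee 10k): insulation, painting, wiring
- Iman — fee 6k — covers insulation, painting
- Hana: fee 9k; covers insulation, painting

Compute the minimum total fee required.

The greedy cost-per-new-task heuristic would pick Sana and Iman for 12, but a cheaper cover exists.
Ravi alone covers insulation, painting, wiring — every task.
Total fee: 10.
No cover costs less than 10.

10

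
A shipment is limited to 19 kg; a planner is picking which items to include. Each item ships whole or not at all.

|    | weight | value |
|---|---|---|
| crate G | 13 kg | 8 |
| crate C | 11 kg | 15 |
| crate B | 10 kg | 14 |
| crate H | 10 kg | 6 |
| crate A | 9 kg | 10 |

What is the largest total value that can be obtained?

Allowing fractional choices, the relaxed optimum would be about 26.3, but items are indivisible.
crate C: weight 11 ≤ 19, value 15.
crate H + crate A: weight 10 + 9 = 19 ≤ 19, value 6 + 10 = 16.
crate B + crate A: weight 10 + 9 = 19 ≤ 19, value 14 + 10 = 24.
Best is crate B and crate A with total value 24.

24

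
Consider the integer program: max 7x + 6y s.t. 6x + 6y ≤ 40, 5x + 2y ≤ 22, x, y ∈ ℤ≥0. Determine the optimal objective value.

39

The continuous relaxation peaks at (2.89, 3.78) with value 42.89; rounding to a feasible lattice point costs some objective.
(x,y)=(3,3): 6·3+6·3=36≤40, 5·3+2·3=21≤22, objective 39.
(x,y)=(2,4): 6·2+6·4=36≤40, 5·2+2·4=18≤22, objective 38.
(x,y)=(3,2): 6·3+6·2=30≤40, 5·3+2·2=19≤22, objective 33.
Maximum is 39 at (x,y)=(3,3).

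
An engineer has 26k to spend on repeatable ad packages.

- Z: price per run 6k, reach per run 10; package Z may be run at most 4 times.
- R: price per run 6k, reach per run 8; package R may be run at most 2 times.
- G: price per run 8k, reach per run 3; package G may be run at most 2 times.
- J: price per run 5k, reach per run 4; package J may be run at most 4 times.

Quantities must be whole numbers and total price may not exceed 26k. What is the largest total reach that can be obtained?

40

Z has the best ratio (10/6); taking only Z gives at most 4×10 = 40 (stopped by the price limit).
Optimal: 4×Z: price 24 ≤ 26, reach 4·10 = 40.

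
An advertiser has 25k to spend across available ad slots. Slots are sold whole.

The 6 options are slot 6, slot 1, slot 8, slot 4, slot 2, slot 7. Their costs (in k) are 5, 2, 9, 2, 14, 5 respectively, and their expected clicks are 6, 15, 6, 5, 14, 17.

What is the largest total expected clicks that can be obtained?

51

Allowing fractional choices, the relaxed optimum would be about 54.0, but ad slots are indivisible.
slot 6 + slot 1 + slot 8 + slot 4 + slot 7: cost 5 + 2 + 9 + 2 + 5 = 23 ≤ 25, expected clicks 6 + 15 + 6 + 5 + 17 = 49.
slot 1 + slot 4 + slot 2 + slot 7: cost 2 + 2 + 14 + 5 = 23 ≤ 25, expected clicks 15 + 5 + 14 + 17 = 51.
slot 1 + slot 2 + slot 7: cost 2 + 14 + 5 = 21 ≤ 25, expected clicks 15 + 14 + 17 = 46.
Best is slot 1, slot 4, slot 2, and slot 7 with total expected clicks 51.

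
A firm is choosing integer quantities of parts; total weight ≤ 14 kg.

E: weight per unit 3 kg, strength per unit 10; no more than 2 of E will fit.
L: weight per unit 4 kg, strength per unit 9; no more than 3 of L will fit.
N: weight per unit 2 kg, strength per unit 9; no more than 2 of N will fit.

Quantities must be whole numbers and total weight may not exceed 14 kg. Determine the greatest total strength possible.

2×E, 1×L, and 2×N: weight 14 ≤ 14, strength 2·10 + 1·9 + 2·9 = 47.
2×E and 2×N: weight 10 ≤ 14, strength 2·10 + 2·9 = 38.
Best is 47.

47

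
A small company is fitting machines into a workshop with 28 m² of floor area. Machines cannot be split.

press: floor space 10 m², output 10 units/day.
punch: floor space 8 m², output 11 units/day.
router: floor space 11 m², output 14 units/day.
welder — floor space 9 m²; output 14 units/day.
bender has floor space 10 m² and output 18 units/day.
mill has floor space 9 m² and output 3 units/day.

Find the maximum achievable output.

punch + router + welder: floor space 8 + 11 + 9 = 28 ≤ 28, output 11 + 14 + 14 = 39.
press + punch + bender: floor space 10 + 8 + 10 = 28 ≤ 28, output 10 + 11 + 18 = 39.
punch + welder + bender: floor space 8 + 9 + 10 = 27 ≤ 28, output 11 + 14 + 18 = 43.
Best is punch, welder, and bender with total output 43.

43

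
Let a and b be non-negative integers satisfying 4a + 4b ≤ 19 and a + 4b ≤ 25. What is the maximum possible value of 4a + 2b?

16

The continuous relaxation peaks at (4.75, 0) with value 19.00; rounding to a feasible lattice point costs some objective.
(a,b)=(4,0): 4·4+4·0=16≤19, 1·4+4·0=4≤25, objective 16.
(a,b)=(3,1): 4·3+4·1=16≤19, 1·3+4·1=7≤25, objective 14.
(a,b)=(3,0): 4·3+4·0=12≤19, 1·3+4·0=3≤25, objective 12.
The best lattice point is (4,0), giving 16.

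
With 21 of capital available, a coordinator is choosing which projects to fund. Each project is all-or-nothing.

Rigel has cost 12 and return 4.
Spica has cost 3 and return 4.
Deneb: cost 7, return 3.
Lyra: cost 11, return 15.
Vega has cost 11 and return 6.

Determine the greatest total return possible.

Take Spica, Deneb, and Lyra: cost 3 + 7 + 11 = 21 ≤ 21, return 4 + 3 + 15 = 22.
No other feasible combination does better.

22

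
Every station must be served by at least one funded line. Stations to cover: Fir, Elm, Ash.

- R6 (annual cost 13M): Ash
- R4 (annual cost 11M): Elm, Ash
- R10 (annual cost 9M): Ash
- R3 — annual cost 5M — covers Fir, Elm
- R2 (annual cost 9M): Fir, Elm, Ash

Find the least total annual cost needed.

The greedy cost-per-new-station heuristic would pick R3 and R10 for 14, but a cheaper cover exists.
R2 alone covers Fir, Elm, Ash — every station.
Total annual cost: 9.
No cover costs less than 9.

9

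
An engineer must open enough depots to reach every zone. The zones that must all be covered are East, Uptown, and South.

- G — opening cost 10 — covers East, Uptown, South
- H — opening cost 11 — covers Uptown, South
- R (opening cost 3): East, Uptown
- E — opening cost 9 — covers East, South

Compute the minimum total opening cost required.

The greedy cost-per-new-zone heuristic would pick R and E for 12, but a cheaper cover exists.
G alone covers East, Uptown, South — every zone.
Total opening cost: 10.
No cover costs less than 10.

10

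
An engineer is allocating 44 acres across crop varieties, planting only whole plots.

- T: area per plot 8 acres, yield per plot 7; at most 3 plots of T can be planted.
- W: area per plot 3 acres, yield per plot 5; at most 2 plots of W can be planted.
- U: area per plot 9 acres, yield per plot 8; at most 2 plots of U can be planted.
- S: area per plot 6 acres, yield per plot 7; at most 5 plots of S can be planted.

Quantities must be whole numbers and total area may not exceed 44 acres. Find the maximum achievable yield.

52

This is a bounded integer knapsack.
Take 1×T, 2×W, and 5×S: area 44 ≤ 44, yield 1·7 + 2·5 + 5·7 = 52.
W has the best ratio (5/3) and is taken to its limit of 2; remaining capacity is filled optimally with the others.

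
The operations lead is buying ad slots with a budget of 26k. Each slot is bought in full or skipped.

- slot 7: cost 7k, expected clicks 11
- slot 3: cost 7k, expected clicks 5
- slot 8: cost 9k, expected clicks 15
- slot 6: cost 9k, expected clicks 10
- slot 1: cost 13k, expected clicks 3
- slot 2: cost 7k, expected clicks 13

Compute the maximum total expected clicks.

Take slot 7, slot 8, and slot 2: cost 7 + 9 + 7 = 23 ≤ 26, expected clicks 11 + 15 + 13 = 39.
No other feasible combination does better.

39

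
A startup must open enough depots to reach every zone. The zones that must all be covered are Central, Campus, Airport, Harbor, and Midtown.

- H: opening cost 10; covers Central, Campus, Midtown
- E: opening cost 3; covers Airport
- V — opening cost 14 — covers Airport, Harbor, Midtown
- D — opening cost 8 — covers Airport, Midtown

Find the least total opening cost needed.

24

The greedy cost-per-new-zone heuristic would pick E, H, and V for 27, but a cheaper cover exists.
Choose H and V: together they cover Central, Campus, Airport, Harbor, Midtown — every zone.
Total opening cost: 10 + 14 = 24.
No cover costs less than 24.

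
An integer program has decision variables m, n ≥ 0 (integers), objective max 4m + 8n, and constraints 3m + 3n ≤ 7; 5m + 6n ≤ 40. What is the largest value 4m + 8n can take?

16

(m,n)=(0,2): 3·0+3·2=6≤7, 5·0+6·2=12≤40, objective 16.
(m,n)=(1,1): 3·1+3·1=6≤7, 5·1+6·1=11≤40, objective 12.
The best lattice point is (0,2), giving 16.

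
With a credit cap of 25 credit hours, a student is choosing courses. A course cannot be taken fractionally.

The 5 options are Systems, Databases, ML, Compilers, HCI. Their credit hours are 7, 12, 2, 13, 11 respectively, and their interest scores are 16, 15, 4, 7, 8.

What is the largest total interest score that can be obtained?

35

Treat it as a binary knapsack problem.
Take Systems, Databases, and ML: credit hours 7 + 12 + 2 = 21 ≤ 25, interest score 16 + 15 + 4 = 35.
No other feasible combination does better.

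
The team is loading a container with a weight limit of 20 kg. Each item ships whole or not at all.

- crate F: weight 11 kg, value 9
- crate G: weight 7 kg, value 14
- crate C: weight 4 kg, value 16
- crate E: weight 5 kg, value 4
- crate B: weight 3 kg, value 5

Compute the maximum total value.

39

Allowing fractional choices, the relaxed optimum would be about 39.9, but items are indivisible.
crate G + crate C + crate B: weight 7 + 4 + 3 = 14 ≤ 20, value 14 + 16 + 5 = 35.
crate G + crate C + crate E + crate B: weight 7 + 4 + 5 + 3 = 19 ≤ 20, value 14 + 16 + 4 + 5 = 39.
crate G + crate C + crate E: weight 7 + 4 + 5 = 16 ≤ 20, value 14 + 16 + 4 = 34.
Best is crate G, crate C, crate E, and crate B with total value 39.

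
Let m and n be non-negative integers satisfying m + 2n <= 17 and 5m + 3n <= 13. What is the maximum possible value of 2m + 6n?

(m,n)=(0,4): 1·0+2·4=8≤17, 5·0+3·4=12≤13, objective 24.
(m,n)=(0,3): 1·0+2·3=6≤17, 5·0+3·3=9≤13, objective 18.
The best lattice point is (0,4), giving 24.

24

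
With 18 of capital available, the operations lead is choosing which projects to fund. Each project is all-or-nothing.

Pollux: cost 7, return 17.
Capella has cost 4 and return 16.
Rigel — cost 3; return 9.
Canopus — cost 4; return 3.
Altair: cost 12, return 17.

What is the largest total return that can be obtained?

This is a 0-1 knapsack instance.
Allowing fractional choices, the relaxed optimum would be about 47.7, but projects are indivisible.
Pollux + Capella + Rigel + Canopus: cost 7 + 4 + 3 + 4 = 18 ≤ 18, return 17 + 16 + 9 + 3 = 45.
Pollux + Capella + Rigel: cost 7 + 4 + 3 = 14 ≤ 18, return 17 + 16 + 9 = 42.
Best is Pollux, Capella, Rigel, and Canopus with total return 45.

45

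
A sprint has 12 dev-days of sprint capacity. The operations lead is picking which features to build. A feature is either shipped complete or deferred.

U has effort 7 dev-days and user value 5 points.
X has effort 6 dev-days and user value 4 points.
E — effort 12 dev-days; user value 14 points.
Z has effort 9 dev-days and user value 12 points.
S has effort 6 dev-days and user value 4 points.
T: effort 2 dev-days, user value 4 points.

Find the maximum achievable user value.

This is a 0-1 knapsack instance.
Take Z and T: effort 9 + 2 = 11 ≤ 12, user value 12 + 4 = 16.
No other feasible combination does better.

16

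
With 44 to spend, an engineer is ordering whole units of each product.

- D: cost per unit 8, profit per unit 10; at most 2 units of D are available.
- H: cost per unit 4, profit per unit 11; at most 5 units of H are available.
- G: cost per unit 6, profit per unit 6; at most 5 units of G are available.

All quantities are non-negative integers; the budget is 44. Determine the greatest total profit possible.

81

5×H and 4×G: cost 44 ≤ 44, profit 5·11 + 4·6 = 79.
2×D, 5×H, and 1×G: cost 42 ≤ 44, profit 2·10 + 5·11 + 1·6 = 81.
Best is 81.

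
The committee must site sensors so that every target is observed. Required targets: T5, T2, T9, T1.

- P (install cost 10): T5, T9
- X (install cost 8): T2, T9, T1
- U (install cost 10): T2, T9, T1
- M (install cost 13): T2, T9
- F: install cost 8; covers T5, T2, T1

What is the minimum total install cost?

16

Choose X and F: together they cover T5, T2, T9, T1 — every target.
Total install cost: 8 + 8 = 16.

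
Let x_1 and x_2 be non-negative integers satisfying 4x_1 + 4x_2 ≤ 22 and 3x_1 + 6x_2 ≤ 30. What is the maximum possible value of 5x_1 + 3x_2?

25

(x_1,x_2)=(5,0): 4·5+4·0=20≤22, 3·5+6·0=15≤30, objective 25.
(x_1,x_2)=(4,1): 4·4+4·1=20≤22, 3·4+6·1=18≤30, objective 23.
(x_1,x_2)=(4,0): 4·4+4·0=16≤22, 3·4+6·0=12≤30, objective 20.
No feasible integer point exceeds 25.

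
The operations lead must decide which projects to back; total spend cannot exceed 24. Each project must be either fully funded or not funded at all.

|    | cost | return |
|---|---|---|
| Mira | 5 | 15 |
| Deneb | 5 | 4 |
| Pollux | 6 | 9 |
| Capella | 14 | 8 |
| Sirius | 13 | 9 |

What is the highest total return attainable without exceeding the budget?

Take Mira, Pollux, and Sirius: cost 5 + 6 + 13 = 24 ≤ 24, return 15 + 9 + 9 = 33.
No other feasible combination does better.

33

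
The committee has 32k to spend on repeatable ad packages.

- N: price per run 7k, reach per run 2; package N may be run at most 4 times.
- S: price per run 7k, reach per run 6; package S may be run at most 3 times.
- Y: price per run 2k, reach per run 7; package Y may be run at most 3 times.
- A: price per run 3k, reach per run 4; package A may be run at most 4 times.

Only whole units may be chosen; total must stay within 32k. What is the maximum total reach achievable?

49

This is a bounded integer knapsack.
Y has the best ratio (7/2); taking only Y gives at most 3×7 = 21 (stopped by the supply cap of 3).
Mixing does better — 2×S, 3×Y, and 4×A: price 32 ≤ 32, reach 2·6 + 3·7 + 4·4 = 49.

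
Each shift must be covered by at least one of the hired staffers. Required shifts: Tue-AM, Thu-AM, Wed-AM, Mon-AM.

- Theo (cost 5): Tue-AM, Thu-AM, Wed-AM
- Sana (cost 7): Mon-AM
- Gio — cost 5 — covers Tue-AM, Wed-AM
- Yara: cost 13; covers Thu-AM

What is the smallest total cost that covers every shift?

Choose Theo and Sana: together they cover Tue-AM, Thu-AM, Wed-AM, Mon-AM — every shift.
Total cost: 5 + 7 = 12.
No cover costs less than 12.

12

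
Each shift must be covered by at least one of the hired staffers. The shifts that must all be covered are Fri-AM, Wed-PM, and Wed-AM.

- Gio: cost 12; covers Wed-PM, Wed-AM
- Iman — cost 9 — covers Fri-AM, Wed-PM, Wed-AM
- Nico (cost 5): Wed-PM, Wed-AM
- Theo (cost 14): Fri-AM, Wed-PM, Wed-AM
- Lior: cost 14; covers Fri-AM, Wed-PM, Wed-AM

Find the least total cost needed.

9

Iman alone covers Fri-AM, Wed-PM, Wed-AM — every shift.
Total cost: 9.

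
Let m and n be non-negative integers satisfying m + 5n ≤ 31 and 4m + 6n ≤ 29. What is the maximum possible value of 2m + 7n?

(m,n)=(1,4): 1·1+5·4=21≤31, 4·1+6·4=28≤29, objective 30.
(m,n)=(0,4): 1·0+5·4=20≤31, 4·0+6·4=24≤29, objective 28.
(m,n)=(2,3): 1·2+5·3=17≤31, 4·2+6·3=26≤29, objective 25.
(m,n)=(1,3): 1·1+5·3=16≤31, 4·1+6·3=22≤29, objective 23.
No feasible integer point exceeds 30.

30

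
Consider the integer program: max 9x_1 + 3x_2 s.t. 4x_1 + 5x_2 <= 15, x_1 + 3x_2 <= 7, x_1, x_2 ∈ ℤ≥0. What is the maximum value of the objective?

Relaxing integrality, the LP optimum is 33.75 at (x_1,x_2) = (3.75, 0), which is not an integer point.
(x_1,x_2)=(3,0): 4·3+5·0=12≤15, 1·3+3·0=3≤7, objective 27.
(x_1,x_2)=(2,1): 4·2+5·1=13≤15, 1·2+3·1=5≤7, objective 21.
(x_1,x_2)=(2,0): 4·2+5·0=8≤15, 1·2+3·0=2≤7, objective 18.
No feasible integer point exceeds 27.

27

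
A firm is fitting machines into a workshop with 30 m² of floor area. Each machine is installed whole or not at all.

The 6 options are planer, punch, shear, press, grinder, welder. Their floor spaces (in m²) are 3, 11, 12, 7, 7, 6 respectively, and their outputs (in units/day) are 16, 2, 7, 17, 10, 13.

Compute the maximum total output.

This is an integer program with binary decision variables.
planer + shear + press + welder: floor space 3 + 12 + 7 + 6 = 28 ≤ 30, output 16 + 7 + 17 + 13 = 53.
planer + shear + press + grinder: floor space 3 + 12 + 7 + 7 = 29 ≤ 30, output 16 + 7 + 17 + 10 = 50.
planer + press + grinder + welder: floor space 3 + 7 + 7 + 6 = 23 ≤ 30, output 16 + 17 + 10 + 13 = 56.
Best is planer, press, grinder, and welder with total output 56.

56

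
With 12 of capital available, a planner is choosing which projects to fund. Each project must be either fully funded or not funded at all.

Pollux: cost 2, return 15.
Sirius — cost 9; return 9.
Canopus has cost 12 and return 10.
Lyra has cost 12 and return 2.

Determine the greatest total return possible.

24

Take Pollux and Sirius: cost 2 + 9 = 11 ≤ 12, return 15 + 9 = 24.
No other feasible combination does better.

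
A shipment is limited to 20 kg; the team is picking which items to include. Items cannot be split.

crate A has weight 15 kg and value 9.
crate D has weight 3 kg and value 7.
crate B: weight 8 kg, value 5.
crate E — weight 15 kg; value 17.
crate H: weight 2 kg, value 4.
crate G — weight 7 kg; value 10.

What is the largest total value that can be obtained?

28

This is an integer program with binary decision variables.
crate D + crate E: weight 3 + 15 = 18 ≤ 20, value 7 + 17 = 24.
crate D + crate E + crate H: weight 3 + 15 + 2 = 20 ≤ 20, value 7 + 17 + 4 = 28.
crate D + crate B + crate H + crate G: weight 3 + 8 + 2 + 7 = 20 ≤ 20, value 7 + 5 + 4 + 10 = 26.
Best is crate D, crate E, and crate H with total value 28.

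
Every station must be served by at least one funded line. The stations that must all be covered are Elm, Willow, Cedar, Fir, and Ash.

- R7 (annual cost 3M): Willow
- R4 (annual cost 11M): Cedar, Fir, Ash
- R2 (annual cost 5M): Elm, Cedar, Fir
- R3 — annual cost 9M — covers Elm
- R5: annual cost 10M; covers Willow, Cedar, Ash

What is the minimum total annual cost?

15

This is a weighted set-cover instance.
The greedy cost-per-new-station heuristic would pick R2, R7, and R5 for 18, but a cheaper cover exists.
Choose R2 and R5: together they cover Elm, Willow, Cedar, Fir, Ash — every station.
Total annual cost: 5 + 10 = 15.
No cover costs less than 15.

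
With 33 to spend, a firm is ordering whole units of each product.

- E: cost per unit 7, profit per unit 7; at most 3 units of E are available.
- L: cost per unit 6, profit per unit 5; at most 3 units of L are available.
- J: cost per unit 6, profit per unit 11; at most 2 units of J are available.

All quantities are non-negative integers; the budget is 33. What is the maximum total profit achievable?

43

J has the best ratio (11/6); taking only J gives at most 2×11 = 22 (stopped by the supply cap of 2).
Mixing does better — 3×E and 2×J: cost 33 ≤ 33, profit 3·7 + 2·11 = 43.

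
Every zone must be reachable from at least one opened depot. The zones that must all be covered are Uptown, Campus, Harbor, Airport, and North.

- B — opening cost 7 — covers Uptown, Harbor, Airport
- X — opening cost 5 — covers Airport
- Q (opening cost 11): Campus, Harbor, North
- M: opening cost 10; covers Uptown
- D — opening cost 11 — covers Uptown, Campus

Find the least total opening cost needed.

Choose B and Q: together they cover Uptown, Campus, Harbor, Airport, North — every zone.
Total opening cost: 7 + 11 = 18.

18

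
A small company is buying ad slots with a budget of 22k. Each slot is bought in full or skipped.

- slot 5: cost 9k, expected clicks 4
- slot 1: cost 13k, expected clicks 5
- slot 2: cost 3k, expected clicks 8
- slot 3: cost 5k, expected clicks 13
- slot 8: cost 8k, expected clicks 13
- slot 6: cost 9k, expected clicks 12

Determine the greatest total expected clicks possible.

38

Allowing fractional choices, the relaxed optimum would be about 42.0, but ad slots are indivisible.
slot 2 + slot 3 + slot 6: cost 3 + 5 + 9 = 17 ≤ 22, expected clicks 8 + 13 + 12 = 33.
slot 3 + slot 8 + slot 6: cost 5 + 8 + 9 = 22 ≤ 22, expected clicks 13 + 13 + 12 = 38.
slot 2 + slot 3 + slot 8: cost 3 + 5 + 8 = 16 ≤ 22, expected clicks 8 + 13 + 13 = 34.
Best is slot 3, slot 8, and slot 6 with total expected clicks 38.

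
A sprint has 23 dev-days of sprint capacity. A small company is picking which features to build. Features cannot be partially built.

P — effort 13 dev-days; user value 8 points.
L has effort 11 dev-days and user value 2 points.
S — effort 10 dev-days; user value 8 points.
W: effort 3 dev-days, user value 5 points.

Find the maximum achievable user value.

Take P and S: effort 13 + 10 = 23 ≤ 23, user value 8 + 8 = 16.
No other feasible combination does better.

16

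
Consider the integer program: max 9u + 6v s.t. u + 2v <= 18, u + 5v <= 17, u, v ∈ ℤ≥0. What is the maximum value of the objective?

(u,v)=(17,0) is feasible, giving 153.
(u,v)=(16,0) is feasible, giving 144.
No feasible integer point exceeds 153.

153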